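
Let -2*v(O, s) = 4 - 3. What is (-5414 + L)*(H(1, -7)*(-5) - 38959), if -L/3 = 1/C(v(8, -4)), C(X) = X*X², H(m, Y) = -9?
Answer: 209746460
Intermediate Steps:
v(O, s) = -½ (v(O, s) = -(4 - 3)/2 = -½*1 = -½)
C(X) = X³
L = 24 (L = -3/((-½)³) = -3/(-⅛) = -3*(-8) = 24)
(-5414 + L)*(H(1, -7)*(-5) - 38959) = (-5414 + 24)*(-9*(-5) - 38959) = -5390*(45 - 38959) = -5390*(-38914) = 209746460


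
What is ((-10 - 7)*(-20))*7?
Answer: 2380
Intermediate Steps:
((-10 - 7)*(-20))*7 = -17*(-20)*7 = 340*7 = 2380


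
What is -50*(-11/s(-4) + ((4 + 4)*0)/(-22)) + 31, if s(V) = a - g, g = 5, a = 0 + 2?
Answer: -457/3 ≈ -152.33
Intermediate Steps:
a = 2
s(V) = -3 (s(V) = 2 - 1*5 = 2 - 5 = -3)
-50*(-11/s(-4) + ((4 + 4)*0)/(-22)) + 31 = -50*(-11/(-3) + ((4 + 4)*0)/(-22)) + 31 = -50*(-11*(-1/3) + (8*0)*(-1/22)) + 31 = -50*(11/3 + 0*(-1/22)) + 31 = -50*(11/3 + 0) + 31 = -50*11/3 + 31 = -550/3 + 31 = -457/3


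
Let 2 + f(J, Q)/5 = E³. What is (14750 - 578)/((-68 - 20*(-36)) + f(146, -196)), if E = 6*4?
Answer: 2362/11627 ≈ 0.20315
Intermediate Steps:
E = 24
f(J, Q) = 69110 (f(J, Q) = -10 + 5*24³ = -10 + 5*13824 = -10 + 69120 = 69110)
(14750 - 578)/((-68 - 20*(-36)) + f(146, -196)) = (14750 - 578)/((-68 - 20*(-36)) + 69110) = 14172/((-68 + 720) + 69110) = 14172/(652 + 69110) = 14172/69762 = 14172*(1/69762) = 2362/11627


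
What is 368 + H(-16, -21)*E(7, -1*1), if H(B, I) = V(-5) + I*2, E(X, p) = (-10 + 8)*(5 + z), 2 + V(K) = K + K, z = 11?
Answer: 2096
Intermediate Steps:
V(K) = -2 + 2*K (V(K) = -2 + (K + K) = -2 + 2*K)
E(X, p) = -32 (E(X, p) = (-10 + 8)*(5 + 11) = -2*16 = -32)
H(B, I) = -12 + 2*I (H(B, I) = (-2 + 2*(-5)) + I*2 = (-2 - 10) + 2*I = -12 + 2*I)
368 + H(-16, -21)*E(7, -1*1) = 368 + (-12 + 2*(-21))*(-32) = 368 + (-12 - 42)*(-32) = 368 - 54*(-32) = 368 + 1728 = 2096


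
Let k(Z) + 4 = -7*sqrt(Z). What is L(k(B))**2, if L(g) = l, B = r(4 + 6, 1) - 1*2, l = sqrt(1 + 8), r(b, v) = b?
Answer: 9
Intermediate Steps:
l = 3 (l = sqrt(9) = 3)
B = 8 (B = (4 + 6) - 1*2 = 10 - 2 = 8)
k(Z) = -4 - 7*sqrt(Z)
L(g) = 3
L(k(B))**2 = 3**2 = 9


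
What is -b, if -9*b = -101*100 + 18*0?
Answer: -10100/9 ≈ -1122.2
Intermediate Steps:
b = 10100/9 (b = -(-101*100 + 18*0)/9 = -(-10100 + 0)/9 = -⅑*(-10100) = 10100/9 ≈ 1122.2)
-b = -1*10100/9 = -10100/9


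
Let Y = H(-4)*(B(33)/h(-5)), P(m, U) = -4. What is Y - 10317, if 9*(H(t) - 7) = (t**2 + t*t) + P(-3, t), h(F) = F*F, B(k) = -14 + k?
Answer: -2319596/225 ≈ -10309.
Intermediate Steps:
h(F) = F**2
H(t) = 59/9 + 2*t**2/9 (H(t) = 7 + ((t**2 + t*t) - 4)/9 = 7 + ((t**2 + t**2) - 4)/9 = 7 + (2*t**2 - 4)/9 = 7 + (-4 + 2*t**2)/9 = 7 + (-4/9 + 2*t**2/9) = 59/9 + 2*t**2/9)
Y = 1729/225 (Y = (59/9 + (2/9)*(-4)**2)*((-14 + 33)/((-5)**2)) = (59/9 + (2/9)*16)*(19/25) = (59/9 + 32/9)*(19*(1/25)) = (91/9)*(19/25) = 1729/225 ≈ 7.6844)
Y - 10317 = 1729/225 - 10317 = -2319596/225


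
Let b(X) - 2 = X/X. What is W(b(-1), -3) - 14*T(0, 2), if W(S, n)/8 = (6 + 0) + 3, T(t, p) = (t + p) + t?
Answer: 44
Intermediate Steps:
T(t, p) = p + 2*t (T(t, p) = (p + t) + t = p + 2*t)
b(X) = 3 (b(X) = 2 + X/X = 2 + 1 = 3)
W(S, n) = 72 (W(S, n) = 8*((6 + 0) + 3) = 8*(6 + 3) = 8*9 = 72)
W(b(-1), -3) - 14*T(0, 2) = 72 - 14*(2 + 2*0) = 72 - 14*(2 + 0) = 72 - 14*2 = 72 - 28 = 44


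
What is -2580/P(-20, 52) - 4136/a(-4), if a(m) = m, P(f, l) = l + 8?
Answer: 991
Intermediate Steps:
P(f, l) = 8 + l
-2580/P(-20, 52) - 4136/a(-4) = -2580/(8 + 52) - 4136/(-4) = -2580/60 - 4136*(-¼) = -2580*1/60 + 1034 = -43 + 1034 = 991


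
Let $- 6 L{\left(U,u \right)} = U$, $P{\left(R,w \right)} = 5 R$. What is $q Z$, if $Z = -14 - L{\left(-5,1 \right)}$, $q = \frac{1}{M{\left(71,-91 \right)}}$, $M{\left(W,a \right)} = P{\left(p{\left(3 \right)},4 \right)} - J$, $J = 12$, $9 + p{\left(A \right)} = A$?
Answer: $\frac{89}{252} \approx 0.35317$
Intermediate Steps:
$p{\left(A \right)} = -9 + A$
$L{\left(U,u \right)} = - \frac{U}{6}$
$M{\left(W,a \right)} = -42$ ($M{\left(W,a \right)} = 5 \left(-9 + 3\right) - 12 = 5 \left(-6\right) - 12 = -30 - 12 = -42$)
$q = - \frac{1}{42}$ ($q = \frac{1}{-42} = - \frac{1}{42} \approx -0.02381$)
$Z = - \frac{89}{6}$ ($Z = -14 - \left(- \frac{1}{6}\right) \left(-5\right) = -14 - \frac{5}{6} = - \frac{89}{6} \approx -14.833$)
$q Z = \left(- \frac{1}{42}\right) \left(- \frac{89}{6}\right) = \frac{89}{252}$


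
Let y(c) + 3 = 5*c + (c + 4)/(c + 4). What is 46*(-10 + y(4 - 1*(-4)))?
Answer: 1288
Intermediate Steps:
y(c) = -2 + 5*c (y(c) = -3 + (5*c + (c + 4)/(c + 4)) = -3 + (5*c + (4 + c)/(4 + c)) = -3 + (5*c + 1) = -3 + (1 + 5*c) = -2 + 5*c)
46*(-10 + y(4 - 1*(-4))) = 46*(-10 + (-2 + 5*(4 - 1*(-4)))) = 46*(-10 + (-2 + 5*(4 + 4))) = 46*(-10 + (-2 + 5*8)) = 46*(-10 + (-2 + 40)) = 46*(-10 + 38) = 46*28 = 1288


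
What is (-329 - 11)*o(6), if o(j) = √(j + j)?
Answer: -680*√3 ≈ -1177.8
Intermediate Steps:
o(j) = √2*√j (o(j) = √(2*j) = √2*√j)
(-329 - 11)*o(6) = (-329 - 11)*(√2*√6) = -680*√3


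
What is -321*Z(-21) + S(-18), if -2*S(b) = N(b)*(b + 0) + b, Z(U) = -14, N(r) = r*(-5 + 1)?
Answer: 5151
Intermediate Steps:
N(r) = -4*r (N(r) = r*(-4) = -4*r)
S(b) = 2*b**2 - b/2 (S(b) = -((-4*b)*(b + 0) + b)/2 = -((-4*b)*b + b)/2 = -(-4*b**2 + b)/2 = -(b - 4*b**2)/2 = 2*b**2 - b/2)
-321*Z(-21) + S(-18) = -321*(-14) + (1/2)*(-18)*(-1 + 4*(-18)) = 4494 + (1/2)*(-18)*(-1 - 72) = 4494 + (1/2)*(-18)*(-73) = 4494 + 657 = 5151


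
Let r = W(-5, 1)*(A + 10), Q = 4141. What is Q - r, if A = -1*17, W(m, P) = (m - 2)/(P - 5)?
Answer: 16613/4 ≈ 4153.3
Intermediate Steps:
W(m, P) = (-2 + m)/(-5 + P)
A = -17
r = -49/4 (r = ((-2 - 5)/(-5 + 1))*(-17 + 10) = (-7/(-4))*(-7) = -¼*(-7)*(-7) = (7/4)*(-7) = -49/4 ≈ -12.250)
Q - r = 4141 - 1*(-49/4) = 4141 + 49/4 = 16613/4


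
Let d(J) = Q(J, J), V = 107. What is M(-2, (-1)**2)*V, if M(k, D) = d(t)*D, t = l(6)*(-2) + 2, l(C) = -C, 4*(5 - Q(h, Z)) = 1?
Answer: 2033/4 ≈ 508.25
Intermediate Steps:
Q(h, Z) = 19/4 (Q(h, Z) = 5 - 1/4*1 = 5 - 1/4 = 19/4)
t = 14 (t = -1*6*(-2) + 2 = -6*(-2) + 2 = 12 + 2 = 14)
d(J) = 19/4
M(k, D) = 19*D/4
M(-2, (-1)**2)*V = ((19/4)*(-1)**2)*107 = ((19/4)*1)*107 = (19/4)*107 = 2033/4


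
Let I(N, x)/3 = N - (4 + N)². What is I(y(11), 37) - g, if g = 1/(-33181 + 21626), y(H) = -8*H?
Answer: -247646759/11555 ≈ -21432.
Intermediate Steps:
g = -1/11555 (g = 1/(-11555) = -1/11555 ≈ -8.6543e-5)
I(N, x) = -3*(4 + N)² + 3*N (I(N, x) = 3*(N - (4 + N)²) = -3*(4 + N)² + 3*N)
I(y(11), 37) - g = (-3*(4 - 8*11)² + 3*(-8*11)) - 1*(-1/11555) = (-3*(4 - 88)² + 3*(-88)) + 1/11555 = (-3*(-84)² - 264) + 1/11555 = (-3*7056 - 264) + 1/11555 = (-21168 - 264) + 1/11555 = -21432 + 1/11555 = -247646759/11555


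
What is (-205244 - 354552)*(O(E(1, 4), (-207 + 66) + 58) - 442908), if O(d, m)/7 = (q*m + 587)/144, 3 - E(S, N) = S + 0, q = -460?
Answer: 8887794743467/36 ≈ 2.4688e+11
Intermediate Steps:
E(S, N) = 3 - S (E(S, N) = 3 - (S + 0) = 3 - S)
O(d, m) = 4109/144 - 805*m/36 (O(d, m) = 7*((-460*m + 587)/144) = 7*((587 - 460*m)*(1/144)) = 7*(587/144 - 115*m/36) = 4109/144 - 805*m/36)
(-205244 - 354552)*(O(E(1, 4), (-207 + 66) + 58) - 442908) = (-205244 - 354552)*((4109/144 - 805*((-207 + 66) + 58)/36) - 442908) = -559796*((4109/144 - 805*(-141 + 58)/36) - 442908) = -559796*((4109/144 - 805/36*(-83)) - 442908) = -559796*((4109/144 + 66815/36) - 442908) = -559796*(271369/144 - 442908) = -559796*(-63507383/144) = 8887794743467/36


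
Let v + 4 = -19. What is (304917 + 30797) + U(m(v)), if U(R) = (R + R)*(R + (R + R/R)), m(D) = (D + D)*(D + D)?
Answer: 18249770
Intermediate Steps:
v = -23 (v = -4 - 19 = -23)
m(D) = 4*D**2 (m(D) = (2*D)*(2*D) = 4*D**2)
U(R) = 2*R*(1 + 2*R) (U(R) = (2*R)*(R + (R + 1)) = (2*R)*(R + (1 + R)) = (2*R)*(1 + 2*R) = 2*R*(1 + 2*R))
(304917 + 30797) + U(m(v)) = (304917 + 30797) + 2*(4*(-23)**2)*(1 + 2*(4*(-23)**2)) = 335714 + 2*(4*529)*(1 + 2*(4*529)) = 335714 + 2*2116*(1 + 2*2116) = 335714 + 2*2116*(1 + 4232) = 335714 + 2*2116*4233 = 335714 + 17914056 = 18249770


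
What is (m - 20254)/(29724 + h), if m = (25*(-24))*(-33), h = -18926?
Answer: -227/5399 ≈ -0.042045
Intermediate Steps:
m = 19800 (m = -600*(-33) = 19800)
(m - 20254)/(29724 + h) = (19800 - 20254)/(29724 - 18926) = -454/10798 = -454*1/10798 = -227/5399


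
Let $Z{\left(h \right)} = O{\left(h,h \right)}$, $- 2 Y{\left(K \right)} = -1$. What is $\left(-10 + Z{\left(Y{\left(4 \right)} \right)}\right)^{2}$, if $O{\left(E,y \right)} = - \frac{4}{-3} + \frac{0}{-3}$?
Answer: $\frac{676}{9} \approx 75.111$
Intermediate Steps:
$Y{\left(K \right)} = \frac{1}{2}$ ($Y{\left(K \right)} = \left(- \frac{1}{2}\right) \left(-1\right) = \frac{1}{2}$)
$O{\left(E,y \right)} = \frac{4}{3}$ ($O{\left(E,y \right)} = \left(-4\right) \left(- \frac{1}{3}\right) + 0 \left(- \frac{1}{3}\right) = \frac{4}{3} + 0 = \frac{4}{3}$)
$Z{\left(h \right)} = \frac{4}{3}$
$\left(-10 + Z{\left(Y{\left(4 \right)} \right)}\right)^{2} = \left(-10 + \frac{4}{3}\right)^{2} = \left(- \frac{26}{3}\right)^{2} = \frac{676}{9}$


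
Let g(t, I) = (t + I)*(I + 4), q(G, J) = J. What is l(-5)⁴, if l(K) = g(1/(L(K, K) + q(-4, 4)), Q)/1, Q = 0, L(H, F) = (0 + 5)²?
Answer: 256/707281 ≈ 0.00036195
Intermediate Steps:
L(H, F) = 25 (L(H, F) = 5² = 25)
g(t, I) = (4 + I)*(I + t) (g(t, I) = (I + t)*(4 + I) = (4 + I)*(I + t))
l(K) = 4/29 (l(K) = (0² + 4*0 + 4/(25 + 4) + 0/(25 + 4))/1 = (0 + 0 + 4/29 + 0/29)*1 = (0 + 0 + 4*(1/29) + 0*(1/29))*1 = (0 + 0 + 4/29 + 0)*1 = (4/29)*1 = 4/29)
l(-5)⁴ = (4/29)⁴ = 256/707281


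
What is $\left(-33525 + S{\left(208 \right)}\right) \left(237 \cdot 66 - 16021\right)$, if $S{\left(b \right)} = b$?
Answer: $12627143$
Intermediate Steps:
$\left(-33525 + S{\left(208 \right)}\right) \left(237 \cdot 66 - 16021\right) = \left(-33525 + 208\right) \left(237 \cdot 66 - 16021\right) = - 33317 \left(15642 - 16021\right) = \left(-33317\right) \left(-379\right) = 12627143$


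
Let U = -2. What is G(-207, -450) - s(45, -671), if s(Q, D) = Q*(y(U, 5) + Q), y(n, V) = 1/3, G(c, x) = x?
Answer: -2490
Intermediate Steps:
y(n, V) = 1/3
s(Q, D) = Q*(1/3 + Q)
G(-207, -450) - s(45, -671) = -450 - 45*(1/3 + 45) = -450 - 45*136/3 = -450 - 1*2040 = -450 - 2040 = -2490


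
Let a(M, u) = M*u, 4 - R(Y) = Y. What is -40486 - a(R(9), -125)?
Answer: -41111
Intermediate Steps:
R(Y) = 4 - Y
-40486 - a(R(9), -125) = -40486 - (4 - 1*9)*(-125) = -40486 - (4 - 9)*(-125) = -40486 - (-5)*(-125) = -40486 - 1*625 = -40486 - 625 = -41111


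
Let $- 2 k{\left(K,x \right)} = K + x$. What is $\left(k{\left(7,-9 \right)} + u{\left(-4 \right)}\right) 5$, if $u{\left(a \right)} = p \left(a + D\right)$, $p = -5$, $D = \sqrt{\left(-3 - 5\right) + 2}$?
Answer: $105 - 25 i \sqrt{6} \approx 105.0 - 61.237 i$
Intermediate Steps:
$D = i \sqrt{6}$ ($D = \sqrt{\left(-3 - 5\right) + 2} = \sqrt{-8 + 2} = \sqrt{-6} = i \sqrt{6} \approx 2.4495 i$)
$k{\left(K,x \right)} = - \frac{K}{2} - \frac{x}{2}$ ($k{\left(K,x \right)} = - \frac{K + x}{2} = - \frac{K}{2} - \frac{x}{2}$)
$u{\left(a \right)} = - 5 a - 5 i \sqrt{6}$ ($u{\left(a \right)} = - 5 \left(a + i \sqrt{6}\right) = - 5 a - 5 i \sqrt{6}$)
$\left(k{\left(7,-9 \right)} + u{\left(-4 \right)}\right) 5 = \left(\left(\left(- \frac{1}{2}\right) 7 - - \frac{9}{2}\right) - \left(-20 + 5 i \sqrt{6}\right)\right) 5 = \left(\left(- \frac{7}{2} + \frac{9}{2}\right) + \left(20 - 5 i \sqrt{6}\right)\right) 5 = \left(1 + \left(20 - 5 i \sqrt{6}\right)\right) 5 = \left(21 - 5 i \sqrt{6}\right) 5 = 105 - 25 i \sqrt{6}$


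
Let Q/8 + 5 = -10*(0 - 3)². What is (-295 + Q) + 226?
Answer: -829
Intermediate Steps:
Q = -760 (Q = -40 + 8*(-10*(0 - 3)²) = -40 + 8*(-10*(-3)²) = -40 + 8*(-10*9) = -40 + 8*(-90) = -40 - 720 = -760)
(-295 + Q) + 226 = (-295 - 760) + 226 = -1055 + 226 = -829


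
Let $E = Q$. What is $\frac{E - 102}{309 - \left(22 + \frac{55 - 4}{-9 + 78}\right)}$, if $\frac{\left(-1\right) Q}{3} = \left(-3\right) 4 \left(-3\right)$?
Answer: $- \frac{2415}{3292} \approx -0.7336$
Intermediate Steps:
$Q = -108$ ($Q = - 3 \left(-3\right) 4 \left(-3\right) = - 3 \left(\left(-12\right) \left(-3\right)\right) = \left(-3\right) 36 = -108$)
$E = -108$
$\frac{E - 102}{309 - \left(22 + \frac{55 - 4}{-9 + 78}\right)} = \frac{-108 - 102}{309 - \left(22 + \frac{55 - 4}{-9 + 78}\right)} = - \frac{210}{309 - \left(22 + \frac{51}{69}\right)} = - \frac{210}{309 - \left(22 + 51 \cdot \frac{1}{69}\right)} = - \frac{210}{309 - \frac{523}{23}} = - \frac{210}{\frac{6584}{23}} = \left(-210\right) \frac{23}{6584} = - \frac{2415}{3292}$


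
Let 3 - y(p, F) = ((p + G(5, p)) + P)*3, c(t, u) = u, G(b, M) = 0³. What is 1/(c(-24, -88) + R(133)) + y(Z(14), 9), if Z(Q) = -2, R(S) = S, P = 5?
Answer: -269/45 ≈ -5.9778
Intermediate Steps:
G(b, M) = 0
y(p, F) = -12 - 3*p (y(p, F) = 3 - ((p + 0) + 5)*3 = 3 - (p + 5)*3 = 3 - (5 + p)*3 = 3 - (15 + 3*p) = 3 + (-15 - 3*p) = -12 - 3*p)
1/(c(-24, -88) + R(133)) + y(Z(14), 9) = 1/(-88 + 133) + (-12 - 3*(-2)) = 1/45 + (-12 + 6) = 1/45 - 6 = -269/45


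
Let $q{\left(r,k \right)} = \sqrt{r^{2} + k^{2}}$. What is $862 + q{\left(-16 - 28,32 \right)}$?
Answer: $862 + 4 \sqrt{185} \approx 916.41$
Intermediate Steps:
$q{\left(r,k \right)} = \sqrt{k^{2} + r^{2}}$
$862 + q{\left(-16 - 28,32 \right)} = 862 + \sqrt{32^{2} + \left(-16 - 28\right)^{2}} = 862 + \sqrt{1024 + \left(-44\right)^{2}} = 862 + \sqrt{1024 + 1936} = 862 + \sqrt{2960} = 862 + 4 \sqrt{185}$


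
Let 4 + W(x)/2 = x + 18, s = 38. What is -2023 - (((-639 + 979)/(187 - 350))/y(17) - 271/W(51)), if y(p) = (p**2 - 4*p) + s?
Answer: -11091163823/5488210 ≈ -2020.9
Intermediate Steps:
y(p) = 38 + p**2 - 4*p (y(p) = (p**2 - 4*p) + 38 = 38 + p**2 - 4*p)
W(x) = 28 + 2*x (W(x) = -8 + 2*(x + 18) = -8 + 2*(18 + x) = -8 + (36 + 2*x) = 28 + 2*x)
-2023 - (((-639 + 979)/(187 - 350))/y(17) - 271/W(51)) = -2023 - (((-639 + 979)/(187 - 350))/(38 + 17**2 - 4*17) - 271/(28 + 2*51)) = -2023 - ((340/(-163))/(38 + 289 - 68) - 271/(28 + 102)) = -2023 - ((340*(-1/163))/259 - 271/130) = -2023 - (-340/163*1/259 - 271*1/130) = -2023 - (-340/42217 - 271/130) = -2023 - 1*(-11485007/5488210) = -2023 + 11485007/5488210 = -11091163823/5488210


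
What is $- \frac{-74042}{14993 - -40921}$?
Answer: $\frac{37021}{27957} \approx 1.3242$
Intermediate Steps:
$- \frac{-74042}{14993 - -40921} = - \frac{-74042}{14993 + 40921} = - \frac{-74042}{55914} = \left(-1\right) \left(- \frac{37021}{27957}\right) = \frac{37021}{27957}$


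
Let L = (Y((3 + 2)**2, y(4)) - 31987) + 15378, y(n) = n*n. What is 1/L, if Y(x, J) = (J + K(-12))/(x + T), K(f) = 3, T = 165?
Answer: -10/166089 ≈ -6.0209e-5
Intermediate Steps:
y(n) = n**2
Y(x, J) = (3 + J)/(165 + x) (Y(x, J) = (J + 3)/(x + 165) = (3 + J)/(165 + x))
L = -166089/10 (L = ((3 + 4**2)/(165 + (3 + 2)**2) - 31987) + 15378 = ((3 + 16)/(165 + 5**2) - 31987) + 15378 = (19/(165 + 25) - 31987) + 15378 = (19/190 - 31987) + 15378 = ((1/190)*19 - 31987) + 15378 = (1/10 - 31987) + 15378 = -319869/10 + 15378 = -166089/10 ≈ -16609.)
1/L = 1/(-166089/10) = -10/166089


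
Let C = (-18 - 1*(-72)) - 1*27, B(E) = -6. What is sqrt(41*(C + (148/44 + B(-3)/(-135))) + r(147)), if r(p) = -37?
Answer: sqrt(32934935)/165 ≈ 34.781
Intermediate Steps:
C = 27 (C = (-18 + 72) - 27 = 54 - 27 = 27)
sqrt(41*(C + (148/44 + B(-3)/(-135))) + r(147)) = sqrt(41*(27 + (148/44 - 6/(-135))) - 37) = sqrt(41*(27 + (148*(1/44) - 6*(-1/135))) - 37) = sqrt(41*(27 + (37/11 + 2/45)) - 37) = sqrt(41*(27 + 1687/495) - 37) = sqrt(41*(15052/495) - 37) = sqrt(617132/495 - 37) = sqrt(598817/495) = sqrt(32934935)/165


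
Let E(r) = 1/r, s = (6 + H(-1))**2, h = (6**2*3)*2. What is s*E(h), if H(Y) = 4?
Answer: 25/54 ≈ 0.46296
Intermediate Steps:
h = 216 (h = (36*3)*2 = 108*2 = 216)
s = 100 (s = (6 + 4)**2 = 10**2 = 100)
s*E(h) = 100/216 = 100*(1/216) = 25/54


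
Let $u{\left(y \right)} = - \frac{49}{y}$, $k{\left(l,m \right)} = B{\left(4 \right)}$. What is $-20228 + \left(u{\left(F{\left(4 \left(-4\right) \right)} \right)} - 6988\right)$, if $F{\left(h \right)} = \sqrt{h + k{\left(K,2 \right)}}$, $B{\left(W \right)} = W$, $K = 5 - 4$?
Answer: $-27216 + \frac{49 i \sqrt{3}}{6} \approx -27216.0 + 14.145 i$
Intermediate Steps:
$K = 1$ ($K = 5 - 4 = 1$)
$k{\left(l,m \right)} = 4$
$F{\left(h \right)} = \sqrt{4 + h}$ ($F{\left(h \right)} = \sqrt{h + 4} = \sqrt{4 + h}$)
$-20228 + \left(u{\left(F{\left(4 \left(-4\right) \right)} \right)} - 6988\right) = -20228 - \left(6988 + \frac{49}{\sqrt{4 + 4 \left(-4\right)}}\right) = -20228 - \left(6988 + \frac{49}{\sqrt{4 - 16}}\right) = -20228 - \left(6988 + \frac{49}{\sqrt{-12}}\right) = -20228 - \left(6988 + \frac{49}{2 i \sqrt{3}}\right) = -20228 - \left(6988 + 49 \left(- \frac{i \sqrt{3}}{6}\right)\right) = -20228 - \left(6988 - \frac{49 i \sqrt{3}}{6}\right) = -27216 + \frac{49 i \sqrt{3}}{6}$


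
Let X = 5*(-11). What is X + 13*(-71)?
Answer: -978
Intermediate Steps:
X = -55
X + 13*(-71) = -55 + 13*(-71) = -55 - 923 = -978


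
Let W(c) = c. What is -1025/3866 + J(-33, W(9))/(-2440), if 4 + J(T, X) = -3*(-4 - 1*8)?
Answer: -328089/1179130 ≈ -0.27825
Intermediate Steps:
J(T, X) = 32 (J(T, X) = -4 - 3*(-4 - 1*8) = -4 - 3*(-4 - 8) = -4 - 3*(-12) = -4 + 36 = 32)
-1025/3866 + J(-33, W(9))/(-2440) = -1025/3866 + 32/(-2440) = -1025*1/3866 + 32*(-1/2440) = -1025/3866 - 4/305 = -328089/1179130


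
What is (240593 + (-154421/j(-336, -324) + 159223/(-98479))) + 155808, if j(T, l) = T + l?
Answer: 25779637030619/64996140 ≈ 3.9663e+5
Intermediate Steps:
(240593 + (-154421/j(-336, -324) + 159223/(-98479))) + 155808 = (240593 + (-154421/(-336 - 324) + 159223/(-98479))) + 155808 = (240593 + (-154421/(-660) + 159223*(-1/98479))) + 155808 = (240593 + (-154421*(-1/660) - 159223/98479)) + 155808 = (240593 + (154421/660 - 159223/98479)) + 155808 = (240593 + 15102138479/64996140) + 155808 = 15652718449499/64996140 + 155808 = 25779637030619/64996140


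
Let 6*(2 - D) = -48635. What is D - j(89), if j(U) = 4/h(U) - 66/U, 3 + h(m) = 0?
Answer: 4330691/534 ≈ 8109.9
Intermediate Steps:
D = 48647/6 (D = 2 - 1/6*(-48635) = 2 + 48635/6 = 48647/6 ≈ 8107.8)
h(m) = -3 (h(m) = -3 + 0 = -3)
j(U) = -4/3 - 66/U (j(U) = 4/(-3) - 66/U = 4*(-1/3) - 66/U = -4/3 - 66/U)
D - j(89) = 48647/6 - (-4/3 - 66/89) = 48647/6 - 1*(-554/267) = 48647/6 + 554/267 = 4330691/534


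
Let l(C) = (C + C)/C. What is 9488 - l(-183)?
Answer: 9486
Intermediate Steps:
l(C) = 2 (l(C) = (2*C)/C = 2)
9488 - l(-183) = 9488 - 1*2 = 9488 - 2 = 9486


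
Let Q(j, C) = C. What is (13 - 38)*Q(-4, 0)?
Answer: 0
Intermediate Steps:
(13 - 38)*Q(-4, 0) = (13 - 38)*0 = -25*0 = 0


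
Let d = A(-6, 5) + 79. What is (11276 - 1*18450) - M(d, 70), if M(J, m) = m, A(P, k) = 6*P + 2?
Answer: -7244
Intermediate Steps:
A(P, k) = 2 + 6*P
d = 45 (d = (2 + 6*(-6)) + 79 = (2 - 36) + 79 = -34 + 79 = 45)
(11276 - 1*18450) - M(d, 70) = (11276 - 1*18450) - 1*70 = (11276 - 18450) - 70 = -7174 - 70 = -7244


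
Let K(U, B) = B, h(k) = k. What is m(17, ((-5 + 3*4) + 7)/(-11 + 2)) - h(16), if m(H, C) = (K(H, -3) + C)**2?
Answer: 385/81 ≈ 4.7531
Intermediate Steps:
m(H, C) = (-3 + C)**2
m(17, ((-5 + 3*4) + 7)/(-11 + 2)) - h(16) = (-3 + ((-5 + 3*4) + 7)/(-11 + 2))**2 - 1*16 = (-3 + ((-5 + 12) + 7)/(-9))**2 - 16 = (-3 + (7 + 7)*(-1/9))**2 - 16 = (-3 + 14*(-1/9))**2 - 16 = (-3 - 14/9)**2 - 16 = (-41/9)**2 - 16 = 1681/81 - 16 = 385/81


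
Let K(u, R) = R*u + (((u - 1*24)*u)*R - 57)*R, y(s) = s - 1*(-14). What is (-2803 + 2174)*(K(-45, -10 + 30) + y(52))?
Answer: -779976354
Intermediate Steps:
y(s) = 14 + s (y(s) = s + 14 = 14 + s)
K(u, R) = R*u + R*(-57 + R*u*(-24 + u)) (K(u, R) = R*u + (((u - 24)*u)*R - 57)*R = R*u + (((-24 + u)*u)*R - 57)*R = R*u + ((u*(-24 + u))*R - 57)*R = R*u + (R*u*(-24 + u) - 57)*R = R*u + (-57 + R*u*(-24 + u))*R = R*u + R*(-57 + R*u*(-24 + u)))
(-2803 + 2174)*(K(-45, -10 + 30) + y(52)) = (-2803 + 2174)*((-10 + 30)*(-57 - 45 + (-10 + 30)*(-45)² - 24*(-10 + 30)*(-45)) + (14 + 52)) = -629*(20*(-57 - 45 + 20*2025 - 24*20*(-45)) + 66) = -629*(20*(-57 - 45 + 40500 + 21600) + 66) = -629*(20*61998 + 66) = -629*(1239960 + 66) = -629*1240026 = -779976354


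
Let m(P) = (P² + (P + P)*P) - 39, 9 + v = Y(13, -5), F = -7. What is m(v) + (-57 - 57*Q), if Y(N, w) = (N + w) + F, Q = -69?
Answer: 4029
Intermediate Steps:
Y(N, w) = -7 + N + w (Y(N, w) = (N + w) - 7 = -7 + N + w)
v = -8 (v = -9 + (-7 + 13 - 5) = -9 + 1 = -8)
m(P) = -39 + 3*P² (m(P) = (P² + (2*P)*P) - 39 = (P² + 2*P²) - 39 = 3*P² - 39 = -39 + 3*P²)
m(v) + (-57 - 57*Q) = (-39 + 3*(-8)²) + (-57 - 57*(-69)) = (-39 + 3*64) + (-57 + 3933) = (-39 + 192) + 3876 = 153 + 3876 = 4029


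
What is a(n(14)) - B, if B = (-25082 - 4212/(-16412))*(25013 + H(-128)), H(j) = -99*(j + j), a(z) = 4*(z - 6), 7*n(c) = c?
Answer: 5182258594653/4103 ≈ 1.2630e+9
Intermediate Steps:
n(c) = c/7
a(z) = -24 + 4*z (a(z) = 4*(-6 + z) = -24 + 4*z)
H(j) = -198*j
B = -5182258660301/4103 (B = (-25082 - 4212/(-16412))*(25013 - 198*(-128)) = (-25082 - 4212*(-1/16412))*(25013 + 25344) = (-25082 + 1053/4103)*50357 = -102910393/4103*50357 = -5182258660301/4103 ≈ -1.2630e+9)
a(n(14)) - B = (-24 + 4*((1/7)*14)) - 1*(-5182258660301/4103) = (-24 + 4*2) + 5182258660301/4103 = (-24 + 8) + 5182258660301/4103 = -16 + 5182258660301/4103 = 5182258594653/4103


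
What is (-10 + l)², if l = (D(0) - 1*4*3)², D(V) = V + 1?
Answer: 12321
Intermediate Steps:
D(V) = 1 + V
l = 121 (l = ((1 + 0) - 1*4*3)² = (1 - 4*3)² = (1 - 12)² = (-11)² = 121)
(-10 + l)² = (-10 + 121)² = 111² = 12321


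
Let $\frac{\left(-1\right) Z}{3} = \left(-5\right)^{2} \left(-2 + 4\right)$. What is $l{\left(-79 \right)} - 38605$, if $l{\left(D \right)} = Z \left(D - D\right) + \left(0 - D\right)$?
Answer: $-38526$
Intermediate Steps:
$Z = -150$ ($Z = - 3 \left(-5\right)^{2} \left(-2 + 4\right) = - 3 \cdot 25 \cdot 2 = \left(-3\right) 50 = -150$)
$l{\left(D \right)} = - D$ ($l{\left(D \right)} = - 150 \left(D - D\right) + \left(0 - D\right) = \left(-150\right) 0 - D = 0 - D = - D$)
$l{\left(-79 \right)} - 38605 = \left(-1\right) \left(-79\right) - 38605 = 79 - 38605 = -38526$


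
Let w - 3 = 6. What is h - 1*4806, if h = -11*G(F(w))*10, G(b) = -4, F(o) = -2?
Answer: -4366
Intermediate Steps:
w = 9 (w = 3 + 6 = 9)
h = 440 (h = -11*(-4)*10 = 44*10 = 440)
h - 1*4806 = 440 - 1*4806 = 440 - 4806 = -4366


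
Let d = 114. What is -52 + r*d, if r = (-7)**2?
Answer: 5534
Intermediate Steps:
r = 49
-52 + r*d = -52 + 49*114 = -52 + 5586 = 5534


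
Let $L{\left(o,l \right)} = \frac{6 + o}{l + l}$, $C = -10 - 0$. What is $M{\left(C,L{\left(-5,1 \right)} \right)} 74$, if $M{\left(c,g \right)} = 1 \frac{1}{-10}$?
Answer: $- \frac{37}{5} \approx -7.4$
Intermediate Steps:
$C = -10$ ($C = -10 + 0 = -10$)
$L{\left(o,l \right)} = \frac{6 + o}{2 l}$
$M{\left(c,g \right)} = - \frac{1}{10}$ ($M{\left(c,g \right)} = 1 \left(- \frac{1}{10}\right) = - \frac{1}{10}$)
$M{\left(C,L{\left(-5,1 \right)} \right)} 74 = \left(- \frac{1}{10}\right) 74 = - \frac{37}{5}$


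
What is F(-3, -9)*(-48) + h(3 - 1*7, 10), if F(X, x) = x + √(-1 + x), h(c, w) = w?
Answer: 442 - 48*I*√10 ≈ 442.0 - 151.79*I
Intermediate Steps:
F(-3, -9)*(-48) + h(3 - 1*7, 10) = (-9 + √(-1 - 9))*(-48) + 10 = (-9 + √(-10))*(-48) + 10 = (-9 + I*√10)*(-48) + 10 = (432 - 48*I*√10) + 10 = 442 - 48*I*√10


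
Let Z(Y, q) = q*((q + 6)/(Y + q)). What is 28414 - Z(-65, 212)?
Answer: 4130642/147 ≈ 28100.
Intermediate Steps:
Z(Y, q) = q*(6 + q)/(Y + q) (Z(Y, q) = q*((6 + q)/(Y + q)) = q*(6 + q)/(Y + q))
28414 - Z(-65, 212) = 28414 - 212*(6 + 212)/(-65 + 212) = 28414 - 212*218/147 = 28414 - 1*46216/147 = 28414 - 46216/147 = 4130642/147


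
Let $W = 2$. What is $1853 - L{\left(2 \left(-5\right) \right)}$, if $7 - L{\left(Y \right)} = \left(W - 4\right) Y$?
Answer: $1866$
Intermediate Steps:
$L{\left(Y \right)} = 7 + 2 Y$ ($L{\left(Y \right)} = 7 - \left(2 - 4\right) Y = 7 - - 2 Y = 7 + 2 Y$)
$1853 - L{\left(2 \left(-5\right) \right)} = 1853 - \left(7 + 2 \cdot 2 \left(-5\right)\right) = 1853 - \left(7 + 2 \left(-10\right)\right) = 1853 - \left(7 - 20\right) = 1853 - -13 = 1853 + 13 = 1866$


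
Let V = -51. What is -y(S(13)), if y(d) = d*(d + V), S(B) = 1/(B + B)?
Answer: 1325/676 ≈ 1.9601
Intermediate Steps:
S(B) = 1/(2*B)
y(d) = d*(-51 + d) (y(d) = d*(d - 51) = d*(-51 + d))
-y(S(13)) = -(½)/13*(-51 + (½)/13) = -(½)*(1/13)*(-51 + (½)*(1/13)) = -(-51 + 1/26)/26 = -(-1325)/(26*26) = -1*(-1325/676) = 1325/676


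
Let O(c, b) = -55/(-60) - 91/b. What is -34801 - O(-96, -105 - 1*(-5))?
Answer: -2610212/75 ≈ -34803.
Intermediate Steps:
O(c, b) = 11/12 - 91/b (O(c, b) = -55*(-1/60) - 91/b = 11/12 - 91/b)
-34801 - O(-96, -105 - 1*(-5)) = -34801 - (11/12 - 91/(-105 - 1*(-5))) = -34801 - (11/12 - 91/(-105 + 5)) = -34801 - (11/12 - 91/(-100)) = -34801 - (11/12 - 91*(-1/100)) = -34801 - (11/12 + 91/100) = -34801 - 1*137/75 = -34801 - 137/75 = -2610212/75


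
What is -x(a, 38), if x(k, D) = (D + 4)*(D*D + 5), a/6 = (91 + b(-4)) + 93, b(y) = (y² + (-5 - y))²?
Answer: -60858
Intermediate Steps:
b(y) = (-5 + y² - y)²
a = 2454 (a = 6*((91 + (5 - 4 - 1*(-4)²)²) + 93) = 6*((91 + (5 - 4 - 1*16)²) + 93) = 6*((91 + (5 - 4 - 16)²) + 93) = 6*((91 + (-15)²) + 93) = 6*((91 + 225) + 93) = 6*(316 + 93) = 6*409 = 2454)
x(k, D) = (4 + D)*(5 + D²) (x(k, D) = (4 + D)*(D² + 5) = (4 + D)*(5 + D²))
-x(a, 38) = -(20 + 38³ + 4*38² + 5*38) = -(20 + 54872 + 4*1444 + 190) = -(20 + 54872 + 5776 + 190) = -1*60858 = -60858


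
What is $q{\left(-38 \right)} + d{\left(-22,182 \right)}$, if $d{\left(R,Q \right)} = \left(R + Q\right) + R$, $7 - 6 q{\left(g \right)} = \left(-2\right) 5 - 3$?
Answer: $\frac{424}{3} \approx 141.33$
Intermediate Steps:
$q{\left(g \right)} = \frac{10}{3}$ ($q{\left(g \right)} = \frac{7}{6} - \frac{\left(-2\right) 5 - 3}{6} = \frac{7}{6} - \frac{-10 - 3}{6} = \frac{7}{6} - - \frac{13}{6} = \frac{7}{6} + \frac{13}{6} = \frac{10}{3}$)
$d{\left(R,Q \right)} = Q + 2 R$ ($d{\left(R,Q \right)} = \left(Q + R\right) + R = Q + 2 R$)
$q{\left(-38 \right)} + d{\left(-22,182 \right)} = \frac{10}{3} + \left(182 + 2 \left(-22\right)\right) = \frac{10}{3} + \left(182 - 44\right) = \frac{10}{3} + 138 = \frac{424}{3}$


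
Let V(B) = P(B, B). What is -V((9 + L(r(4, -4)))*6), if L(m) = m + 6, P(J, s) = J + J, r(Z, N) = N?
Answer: -132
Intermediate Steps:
P(J, s) = 2*J
L(m) = 6 + m
V(B) = 2*B
-V((9 + L(r(4, -4)))*6) = -2*(9 + (6 - 4))*6 = -2*(9 + 2)*6 = -2*11*6 = -2*66 = -1*132 = -132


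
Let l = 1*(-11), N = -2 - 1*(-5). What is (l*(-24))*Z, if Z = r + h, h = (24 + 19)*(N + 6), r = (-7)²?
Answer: 115104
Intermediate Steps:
r = 49
N = 3 (N = -2 + 5 = 3)
l = -11
h = 387 (h = (24 + 19)*(3 + 6) = 43*9 = 387)
Z = 436 (Z = 49 + 387 = 436)
(l*(-24))*Z = -11*(-24)*436 = 264*436 = 115104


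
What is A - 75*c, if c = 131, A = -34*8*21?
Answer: -15537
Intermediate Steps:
A = -5712 (A = -272*21 = -5712)
A - 75*c = -5712 - 75*131 = -5712 - 1*9825 = -5712 - 9825 = -15537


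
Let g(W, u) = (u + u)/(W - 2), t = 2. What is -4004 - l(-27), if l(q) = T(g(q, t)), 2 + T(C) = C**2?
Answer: -3365698/841 ≈ -4002.0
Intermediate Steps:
g(W, u) = 2*u/(-2 + W) (g(W, u) = (2*u)/(-2 + W) = 2*u/(-2 + W))
T(C) = -2 + C**2
l(q) = -2 + 16/(-2 + q)**2 (l(q) = -2 + (2*2/(-2 + q))**2 = -2 + (4/(-2 + q))**2 = -2 + 16/(-2 + q)**2)
-4004 - l(-27) = -4004 - (-2 + 16/(-2 - 27)**2) = -4004 - (-2 + 16/(-29)**2) = -4004 - (-2 + 16*(1/841)) = -4004 - (-2 + 16/841) = -4004 - 1*(-1666/841) = -4004 + 1666/841 = -3365698/841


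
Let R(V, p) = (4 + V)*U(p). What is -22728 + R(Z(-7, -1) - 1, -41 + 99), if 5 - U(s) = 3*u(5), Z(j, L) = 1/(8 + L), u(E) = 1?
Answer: -159052/7 ≈ -22722.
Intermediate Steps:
U(s) = 2 (U(s) = 5 - 3 = 2)
R(V, p) = 8 + 2*V (R(V, p) = (4 + V)*2 = 8 + 2*V)
-22728 + R(Z(-7, -1) - 1, -41 + 99) = -22728 + (8 + 2*(1/(8 - 1) - 1)) = -22728 + (8 + 2*(1/7 - 1)) = -22728 + (8 + 2*(⅐ - 1)) = -22728 + (8 + 2*(-6/7)) = -22728 + (8 - 12/7) = -22728 + 44/7 = -159052/7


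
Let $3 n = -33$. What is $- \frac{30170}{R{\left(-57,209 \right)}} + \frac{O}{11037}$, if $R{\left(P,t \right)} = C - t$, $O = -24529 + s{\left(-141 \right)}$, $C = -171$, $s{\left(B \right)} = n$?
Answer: $\frac{10788703}{139802} \approx 77.171$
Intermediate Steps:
$n = -11$ ($n = \frac{1}{3} \left(-33\right) = -11$)
$s{\left(B \right)} = -11$
$O = -24540$ ($O = -24529 - 11 = -24540$)
$R{\left(P,t \right)} = -171 - t$
$- \frac{30170}{R{\left(-57,209 \right)}} + \frac{O}{11037} = - \frac{30170}{-171 - 209} - \frac{24540}{11037} = - \frac{30170}{-171 - 209} - \frac{8180}{3679} = - \frac{30170}{-380} - \frac{8180}{3679} = \left(-30170\right) \left(- \frac{1}{380}\right) - \frac{8180}{3679} = \frac{3017}{38} - \frac{8180}{3679} = \frac{10788703}{139802}$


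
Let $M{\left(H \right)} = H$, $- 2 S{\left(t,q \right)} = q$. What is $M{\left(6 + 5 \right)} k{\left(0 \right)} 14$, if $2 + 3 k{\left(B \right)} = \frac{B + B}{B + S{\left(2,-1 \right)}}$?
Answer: $- \frac{308}{3} \approx -102.67$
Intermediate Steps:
$S{\left(t,q \right)} = - \frac{q}{2}$
$k{\left(B \right)} = - \frac{2}{3} + \frac{2 B}{3 \left(\frac{1}{2} + B\right)}$ ($k{\left(B \right)} = - \frac{2}{3} + \frac{\left(B + B\right) \frac{1}{B - - \frac{1}{2}}}{3} = - \frac{2}{3} + \frac{2 B \frac{1}{B + \frac{1}{2}}}{3} = - \frac{2}{3} + \frac{2 B \frac{1}{\frac{1}{2} + B}}{3} = - \frac{2}{3} + \frac{2 B}{3 \left(\frac{1}{2} + B\right)}$)
$M{\left(6 + 5 \right)} k{\left(0 \right)} 14 = \left(6 + 5\right) \left(- \frac{2}{3 + 6 \cdot 0}\right) 14 = 11 \left(- \frac{2}{3 + 0}\right) 14 = 11 \left(- \frac{2}{3}\right) 14 = \left(- \frac{22}{3}\right) 14 = - \frac{308}{3}$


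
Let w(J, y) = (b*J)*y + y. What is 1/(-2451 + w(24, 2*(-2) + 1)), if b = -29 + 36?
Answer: -1/2958 ≈ -0.00033807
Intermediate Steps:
b = 7
w(J, y) = y + 7*J*y (w(J, y) = (7*J)*y + y = 7*J*y + y = y + 7*J*y)
1/(-2451 + w(24, 2*(-2) + 1)) = 1/(-2451 + (2*(-2) + 1)*(1 + 7*24)) = 1/(-2451 + (-4 + 1)*(1 + 168)) = 1/(-2451 - 3*169) = 1/(-2451 - 507) = 1/(-2958) = -1/2958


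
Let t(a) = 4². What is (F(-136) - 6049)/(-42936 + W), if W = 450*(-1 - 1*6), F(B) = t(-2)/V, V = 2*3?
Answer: 18139/138258 ≈ 0.13120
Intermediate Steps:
t(a) = 16
V = 6
F(B) = 8/3 (F(B) = 16/6 = 16*(⅙) = 8/3)
W = -3150 (W = 450*(-1 - 6) = 450*(-7) = -3150)
(F(-136) - 6049)/(-42936 + W) = (8/3 - 6049)/(-42936 - 3150) = -18139/3/(-46086) = -18139/3*(-1/46086) = 18139/138258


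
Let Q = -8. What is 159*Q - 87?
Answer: -1359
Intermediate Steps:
159*Q - 87 = 159*(-8) - 87 = -1272 - 87 = -1359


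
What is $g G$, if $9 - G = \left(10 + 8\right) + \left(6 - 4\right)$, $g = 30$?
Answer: $-330$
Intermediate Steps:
$G = -11$ ($G = 9 - \left(\left(10 + 8\right) + \left(6 - 4\right)\right) = 9 - \left(18 + 2\right) = 9 - 20 = -11$)
$g G = 30 \left(-11\right) = -330$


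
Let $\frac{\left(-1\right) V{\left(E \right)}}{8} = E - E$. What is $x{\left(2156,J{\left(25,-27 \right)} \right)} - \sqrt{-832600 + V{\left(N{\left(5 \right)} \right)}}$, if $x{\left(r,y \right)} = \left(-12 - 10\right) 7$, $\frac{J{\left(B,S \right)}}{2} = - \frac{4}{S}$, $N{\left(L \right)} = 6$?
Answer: $-154 - 10 i \sqrt{8326} \approx -154.0 - 912.47 i$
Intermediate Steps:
$V{\left(E \right)} = 0$ ($V{\left(E \right)} = - 8 \left(E - E\right) = \left(-8\right) 0 = 0$)
$J{\left(B,S \right)} = - \frac{8}{S}$ ($J{\left(B,S \right)} = 2 \left(- \frac{4}{S}\right) = - \frac{8}{S}$)
$x{\left(r,y \right)} = -154$ ($x{\left(r,y \right)} = \left(-22\right) 7 = -154$)
$x{\left(2156,J{\left(25,-27 \right)} \right)} - \sqrt{-832600 + V{\left(N{\left(5 \right)} \right)}} = -154 - \sqrt{-832600 + 0} = -154 - \sqrt{-832600} = -154 - 10 i \sqrt{8326}$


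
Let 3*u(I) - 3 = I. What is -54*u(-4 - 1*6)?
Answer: 126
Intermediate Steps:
u(I) = 1 + I/3
-54*u(-4 - 1*6) = -54*(1 + (-4 - 1*6)/3) = -54*(1 + (-4 - 6)/3) = -54*(1 + (⅓)*(-10)) = -54*(1 - 10/3) = -54*(-7/3) = 126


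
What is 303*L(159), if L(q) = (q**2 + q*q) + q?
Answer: 15368463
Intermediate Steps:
L(q) = q + 2*q**2 (L(q) = (q**2 + q**2) + q = 2*q**2 + q = q + 2*q**2)
303*L(159) = 303*(159*(1 + 2*159)) = 303*(159*(1 + 318)) = 303*(159*319) = 303*50721 = 15368463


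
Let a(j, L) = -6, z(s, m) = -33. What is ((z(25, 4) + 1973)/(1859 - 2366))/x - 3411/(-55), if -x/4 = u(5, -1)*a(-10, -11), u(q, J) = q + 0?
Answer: 10370927/167310 ≈ 61.986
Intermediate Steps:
u(q, J) = q
x = 120 (x = -20*(-6) = -4*(-30) = 120)
((z(25, 4) + 1973)/(1859 - 2366))/x - 3411/(-55) = ((-33 + 1973)/(1859 - 2366))/120 - 3411/(-55) = (1940/(-507))*(1/120) - 3411*(-1/55) = (1940*(-1/507))*(1/120) + 3411/55 = -1940/507*1/120 + 3411/55 = -97/3042 + 3411/55 = 10370927/167310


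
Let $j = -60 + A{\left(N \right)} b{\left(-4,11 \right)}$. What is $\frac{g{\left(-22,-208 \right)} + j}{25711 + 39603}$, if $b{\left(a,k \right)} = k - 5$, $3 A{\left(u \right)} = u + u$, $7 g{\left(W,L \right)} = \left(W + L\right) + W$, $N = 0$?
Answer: $- \frac{48}{32657} \approx -0.0014698$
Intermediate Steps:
$g{\left(W,L \right)} = \frac{L}{7} + \frac{2 W}{7}$ ($g{\left(W,L \right)} = \frac{\left(W + L\right) + W}{7} = \frac{\left(L + W\right) + W}{7} = \frac{L + 2 W}{7} = \frac{L}{7} + \frac{2 W}{7}$)
$A{\left(u \right)} = \frac{2 u}{3}$ ($A{\left(u \right)} = \frac{u + u}{3} = \frac{2 u}{3}$)
$b{\left(a,k \right)} = -5 + k$
$j = -60$ ($j = -60 + \frac{2}{3} \cdot 0 \left(-5 + 11\right) = -60 + 0 \cdot 6 = -60 + 0 = -60$)
$\frac{g{\left(-22,-208 \right)} + j}{25711 + 39603} = \frac{\left(\frac{1}{7} \left(-208\right) + \frac{2}{7} \left(-22\right)\right) - 60}{25711 + 39603} = \frac{\left(- \frac{208}{7} - \frac{44}{7}\right) - 60}{65314} = \left(-36 - 60\right) \frac{1}{65314} = \left(-96\right) \frac{1}{65314} = - \frac{48}{32657}$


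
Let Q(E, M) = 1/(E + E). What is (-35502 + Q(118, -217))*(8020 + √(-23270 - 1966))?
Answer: -16798834355/59 - 25135413*I*√701/118 ≈ -2.8473e+8 - 5.6398e+6*I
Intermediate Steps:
Q(E, M) = 1/(2*E)
(-35502 + Q(118, -217))*(8020 + √(-23270 - 1966)) = (-35502 + (½)/118)*(8020 + √(-23270 - 1966)) = (-35502 + (½)*(1/118))*(8020 + √(-25236)) = (-35502 + 1/236)*(8020 + 6*I*√701) = -8378471*(8020 + 6*I*√701)/236 = -16798834355/59 - 25135413*I*√701/118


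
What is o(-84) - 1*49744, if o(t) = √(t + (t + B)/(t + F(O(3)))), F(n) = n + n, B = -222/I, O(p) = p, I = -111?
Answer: -49744 + I*√126165/39 ≈ -49744.0 + 9.1076*I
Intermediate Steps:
B = 2 (B = -222/(-111) = -222*(-1/111) = 2)
F(n) = 2*n
o(t) = √(t + (2 + t)/(6 + t)) (o(t) = √(t + (t + 2)/(t + 2*3)) = √(t + (2 + t)/(t + 6)) = √(t + (2 + t)/(6 + t)))
o(-84) - 1*49744 = √((2 - 84 - 84*(6 - 84))/(6 - 84)) - 1*49744 = √((2 - 84 - 84*(-78))/(-78)) - 49744 = √(-(2 - 84 + 6552)/78) - 49744 = √(-1/78*6470) - 49744 = √(-3235/39) - 49744 = I*√126165/39 - 49744 = -49744 + I*√126165/39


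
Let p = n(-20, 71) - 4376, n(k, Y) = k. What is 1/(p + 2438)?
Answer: -1/1958 ≈ -0.00051073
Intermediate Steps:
p = -4396 (p = -20 - 4376 = -4396)
1/(p + 2438) = 1/(-4396 + 2438) = 1/(-1958) = -1/1958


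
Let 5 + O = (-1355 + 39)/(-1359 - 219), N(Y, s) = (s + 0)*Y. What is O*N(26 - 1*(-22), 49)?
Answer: -2577008/263 ≈ -9798.5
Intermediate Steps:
N(Y, s) = Y*s (N(Y, s) = s*Y = Y*s)
O = -3287/789 (O = -5 + (-1355 + 39)/(-1359 - 219) = -5 - 1316/(-1578) = -5 - 1316*(-1/1578) = -5 + 658/789 = -3287/789 ≈ -4.1660)
O*N(26 - 1*(-22), 49) = -3287*(26 - 1*(-22))*49/789 = -3287*(26 + 22)*49/789 = -52592*49/263 = -3287/789*2352 = -2577008/263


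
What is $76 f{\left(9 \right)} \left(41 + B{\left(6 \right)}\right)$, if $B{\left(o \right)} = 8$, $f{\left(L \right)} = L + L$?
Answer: $67032$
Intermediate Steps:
$f{\left(L \right)} = 2 L$
$76 f{\left(9 \right)} \left(41 + B{\left(6 \right)}\right) = 76 \cdot 2 \cdot 9 \left(41 + 8\right) = 76 \cdot 18 \cdot 49 = 1368 \cdot 49 = 67032$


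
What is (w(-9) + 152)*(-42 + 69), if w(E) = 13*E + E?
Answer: 702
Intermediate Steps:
w(E) = 14*E
(w(-9) + 152)*(-42 + 69) = (14*(-9) + 152)*(-42 + 69) = (-126 + 152)*27 = 26*27 = 702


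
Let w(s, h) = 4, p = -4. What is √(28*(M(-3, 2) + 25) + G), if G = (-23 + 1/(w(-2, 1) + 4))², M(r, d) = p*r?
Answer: √99793/8 ≈ 39.488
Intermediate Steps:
M(r, d) = -4*r
G = 33489/64 (G = (-23 + 1/(4 + 4))² = (-23 + 1/8)² = (-23 + ⅛)² = (-183/8)² = 33489/64 ≈ 523.27)
√(28*(M(-3, 2) + 25) + G) = √(28*(-4*(-3) + 25) + 33489/64) = √(28*(12 + 25) + 33489/64) = √(28*37 + 33489/64) = √(1036 + 33489/64) = √(99793/64) = √99793/8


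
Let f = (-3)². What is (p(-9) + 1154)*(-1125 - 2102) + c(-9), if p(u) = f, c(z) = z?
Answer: -3753010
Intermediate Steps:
f = 9
p(u) = 9
(p(-9) + 1154)*(-1125 - 2102) + c(-9) = (9 + 1154)*(-1125 - 2102) - 9 = 1163*(-3227) - 9 = -3753001 - 9 = -3753010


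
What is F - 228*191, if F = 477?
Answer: -43071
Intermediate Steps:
F - 228*191 = 477 - 228*191 = 477 - 43548 = -43071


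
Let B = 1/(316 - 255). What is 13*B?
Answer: 13/61 ≈ 0.21311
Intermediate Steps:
B = 1/61 ≈ 0.016393
13*B = 13*(1/61) = 13/61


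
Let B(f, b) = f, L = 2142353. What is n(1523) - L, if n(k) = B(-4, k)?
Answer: -2142357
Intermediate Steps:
n(k) = -4
n(1523) - L = -4 - 1*2142353 = -4 - 2142353 = -2142357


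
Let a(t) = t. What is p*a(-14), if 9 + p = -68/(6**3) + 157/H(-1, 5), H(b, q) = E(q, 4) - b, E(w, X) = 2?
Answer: -16261/27 ≈ -602.26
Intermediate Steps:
H(b, q) = 2 - b
p = 2323/54 (p = -9 + (-68/(6**3) + 157/(2 - 1*(-1))) = -9 + (-68/216 + 157/(2 + 1)) = -9 + (-68*1/216 + 157/3) = -9 + (-17/54 + 157*(1/3)) = -9 + (-17/54 + 157/3) = -9 + 2809/54 = 2323/54 ≈ 43.018)
p*a(-14) = (2323/54)*(-14) = -16261/27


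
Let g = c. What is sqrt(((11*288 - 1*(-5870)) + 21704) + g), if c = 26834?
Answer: 2*sqrt(14394) ≈ 239.95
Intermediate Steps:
g = 26834
sqrt(((11*288 - 1*(-5870)) + 21704) + g) = sqrt(((11*288 - 1*(-5870)) + 21704) + 26834) = sqrt(((3168 + 5870) + 21704) + 26834) = sqrt((9038 + 21704) + 26834) = sqrt(30742 + 26834) = sqrt(57576) = 2*sqrt(14394)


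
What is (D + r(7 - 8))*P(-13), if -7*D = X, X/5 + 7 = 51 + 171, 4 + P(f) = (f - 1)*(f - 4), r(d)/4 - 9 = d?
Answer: -199134/7 ≈ -28448.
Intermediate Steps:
r(d) = 36 + 4*d
P(f) = -4 + (-1 + f)*(-4 + f) (P(f) = -4 + (f - 1)*(f - 4) = -4 + (-1 + f)*(-4 + f))
X = 1075 (X = -35 + 5*(51 + 171) = -35 + 5*222 = -35 + 1110 = 1075)
D = -1075/7 (D = -⅐*1075 = -1075/7 ≈ -153.57)
(D + r(7 - 8))*P(-13) = (-1075/7 + (36 + 4*(7 - 8)))*(-13*(-5 - 13)) = (-1075/7 + (36 + 4*(-1)))*(-13*(-18)) = (-1075/7 + (36 - 4))*234 = (-1075/7 + 32)*234 = -851/7*234 = -199134/7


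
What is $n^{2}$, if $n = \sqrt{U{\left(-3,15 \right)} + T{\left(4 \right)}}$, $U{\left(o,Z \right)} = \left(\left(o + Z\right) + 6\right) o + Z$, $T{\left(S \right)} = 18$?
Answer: $-21$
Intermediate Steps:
$U{\left(o,Z \right)} = Z + o \left(6 + Z + o\right)$ ($U{\left(o,Z \right)} = \left(\left(Z + o\right) + 6\right) o + Z = \left(6 + Z + o\right) o + Z = o \left(6 + Z + o\right) + Z = Z + o \left(6 + Z + o\right)$)
$n = i \sqrt{21}$ ($n = \sqrt{\left(15 + \left(-3\right)^{2} + 6 \left(-3\right) + 15 \left(-3\right)\right) + 18} = \sqrt{\left(15 + 9 - 18 - 45\right) + 18} = \sqrt{-39 + 18} = \sqrt{-21} = i \sqrt{21} \approx 4.5826 i$)
$n^{2} = \left(i \sqrt{21}\right)^{2} = -21$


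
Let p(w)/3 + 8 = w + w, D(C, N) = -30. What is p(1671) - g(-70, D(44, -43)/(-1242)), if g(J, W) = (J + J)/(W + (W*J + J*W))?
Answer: 1384482/139 ≈ 9960.3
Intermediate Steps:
p(w) = -24 + 6*w (p(w) = -24 + 3*(w + w) = -24 + 3*(2*w) = -24 + 6*w)
g(J, W) = 2*J/(W + 2*J*W) (g(J, W) = (2*J)/(W + (J*W + J*W)) = (2*J)/(W + 2*J*W) = 2*J/(W + 2*J*W))
p(1671) - g(-70, D(44, -43)/(-1242)) = (-24 + 6*1671) - 2*(-70)/(((-30/(-1242)))*(1 + 2*(-70))) = (-24 + 10026) - 2*(-70)/(((-30*(-1/1242)))*(1 - 140)) = 10002 - 2*(-70)/(5/207*(-139)) = 10002 - 2*(-70)*207*(-1)/(5*139) = 10002 - 1*5796/139 = 10002 - 5796/139 = 1384482/139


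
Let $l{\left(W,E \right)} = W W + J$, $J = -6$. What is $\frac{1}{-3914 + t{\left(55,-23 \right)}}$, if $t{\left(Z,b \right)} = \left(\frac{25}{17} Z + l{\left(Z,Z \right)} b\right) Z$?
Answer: $- \frac{17}{64914508} \approx -2.6188 \cdot 10^{-7}$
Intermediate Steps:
$l{\left(W,E \right)} = -6 + W^{2}$ ($l{\left(W,E \right)} = W W - 6 = W^{2} - 6 = -6 + W^{2}$)
$t{\left(Z,b \right)} = Z \left(\frac{25 Z}{17} + b \left(-6 + Z^{2}\right)\right)$ ($t{\left(Z,b \right)} = \left(\frac{25}{17} Z + \left(-6 + Z^{2}\right) b\right) Z = \left(25 \cdot \frac{1}{17} Z + b \left(-6 + Z^{2}\right)\right) Z = \left(\frac{25 Z}{17} + b \left(-6 + Z^{2}\right)\right) Z = Z \left(\frac{25 Z}{17} + b \left(-6 + Z^{2}\right)\right)$)
$\frac{1}{-3914 + t{\left(55,-23 \right)}} = \frac{1}{-3914 + \frac{1}{17} \cdot 55 \left(25 \cdot 55 + 17 \left(-23\right) \left(-6 + 55^{2}\right)\right)} = \frac{1}{-3914 + \frac{1}{17} \cdot 55 \left(1375 + 17 \left(-23\right) \left(-6 + 3025\right)\right)} = \frac{1}{-3914 + \frac{1}{17} \cdot 55 \left(1375 + 17 \left(-23\right) 3019\right)} = \frac{1}{-3914 + \frac{1}{17} \cdot 55 \left(1375 - 1180429\right)} = \frac{1}{-3914 + \frac{1}{17} \cdot 55 \left(-1179054\right)} = \frac{1}{-3914 - \frac{64847970}{17}} = \frac{1}{- \frac{64914508}{17}} = - \frac{17}{64914508}$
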